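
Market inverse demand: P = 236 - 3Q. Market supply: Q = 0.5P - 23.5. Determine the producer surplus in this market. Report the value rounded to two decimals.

Rewriting supply in inverse form: P = 47 + 2Q.
Set 236 - 3Q = 47 + 2Q, which gives 189 = 5Q, so Q* = 37.8 and P* = 236 - 3(37.8) = 122.6.
Producer surplus is the triangle above supply below P*: (1/2)(37.8)(122.6 - 47) = (1/2)(37.8)(75.6) = 1428.84.

1428.84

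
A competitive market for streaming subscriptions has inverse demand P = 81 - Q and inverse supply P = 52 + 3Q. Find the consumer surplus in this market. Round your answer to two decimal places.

Equilibrium: 81 - Q = 52 + 3Q, so Q* = 7.25 and P* = 73.75.
The demand choke price is 81, so CS = (1/2)(Q*)(81 - P*) = (1/2)(7.25)(7.25) = 26.2812.

26.28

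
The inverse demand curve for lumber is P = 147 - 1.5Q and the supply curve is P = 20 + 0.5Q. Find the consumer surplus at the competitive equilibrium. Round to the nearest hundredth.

3024.19

Setting demand equal to supply, 127 = 2Q, so Q* = 63.5 and P* = 51.75.
Consumer surplus is the triangle under demand above P*: (1/2)(63.5)(147 - 51.75) = (1/2)(63.5)(95.25) = 3024.1875.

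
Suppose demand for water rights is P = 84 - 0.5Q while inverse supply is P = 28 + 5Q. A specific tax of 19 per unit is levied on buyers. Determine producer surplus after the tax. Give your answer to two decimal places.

113.14

Pre-tax equilibrium: 84 - 0.5Q = 28 + 5Q gives Q* = 10.1818, P* = 78.9091.
A tax on buyers shifts demand down by 19: (84 - 19) - 0.5Q = 28 + 5Q, so Q_t = 6.7273. Buyers pay P_b = 80.6364; sellers receive P_s = P_b - 19 = 61.6364.
PS = (1/2)(Q_t)(P_s - 28) = (1/2)(6.7273)(33.6364) = 113.1405.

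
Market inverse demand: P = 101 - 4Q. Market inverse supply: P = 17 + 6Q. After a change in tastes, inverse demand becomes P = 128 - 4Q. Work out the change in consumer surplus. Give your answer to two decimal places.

Initial equilibrium: Q_0 = 8.4, P_0 = 67.4; CS_0 = (1/2)(8.4)(33.6) = 141.12, PS_0 = (1/2)(8.4)(50.4) = 211.68.
New equilibrium: 128 - 4Q = 17 + 6Q gives Q_1 = 11.1, P_1 = 83.6; CS_1 = 246.42, PS_1 = 369.63.
Change in consumer surplus = 246.42 - 141.12 = 105.3.

105.30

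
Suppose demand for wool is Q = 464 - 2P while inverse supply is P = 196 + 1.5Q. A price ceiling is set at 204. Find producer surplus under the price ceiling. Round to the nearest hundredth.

Rewriting demand in inverse form: P = 232 - 0.5Q.
Without the control, 232 - 0.5Q = 196 + 1.5Q so Q* = 18 and P* = 223.
At P = 204, sellers supply (204 - 196)/1.5 = 5.3333 while buyers want more, so the quantity traded is 5.3333 at price 204.
PS is the triangle above supply below 204: (1/2)(5.3333)(204 - 196) = 21.3333.

21.33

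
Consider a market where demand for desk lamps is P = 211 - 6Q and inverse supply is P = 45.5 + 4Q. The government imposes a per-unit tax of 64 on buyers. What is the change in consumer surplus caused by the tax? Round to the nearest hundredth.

-512.64

Pre-tax equilibrium: 211 - 6Q = 45.5 + 4Q gives Q* = 16.55, P* = 111.7.
With the tax, buyers' net willingness to pay falls by 64: (211 - 64) - 6Q = 45.5 + 4Q, so Q_t = 10.15. Buyers pay P_b = 150.1; sellers receive P_s = P_b - 64 = 86.1.
CS falls from (1/2)(16.55)(99.3) = 821.7075 to (1/2)(10.15)(60.9) = 309.0675, a change of -512.64.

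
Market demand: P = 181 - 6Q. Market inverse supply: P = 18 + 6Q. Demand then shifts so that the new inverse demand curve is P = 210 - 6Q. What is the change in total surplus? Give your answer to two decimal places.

428.96

Initial equilibrium: Q_0 = 13.5833, P_0 = 99.5; CS_0 = (1/2)(13.5833)(81.5) = 553.5208, PS_0 = (1/2)(13.5833)(81.5) = 553.5208.
New equilibrium: 210 - 6Q = 18 + 6Q gives Q_1 = 16, P_1 = 114; CS_1 = 768, PS_1 = 768.
Change in total surplus = (768 + 768) - (553.5208 + 553.5208) = 428.9583.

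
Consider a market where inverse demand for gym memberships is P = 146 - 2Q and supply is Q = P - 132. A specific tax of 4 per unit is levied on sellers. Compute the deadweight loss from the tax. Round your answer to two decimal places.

2.67

Rewriting supply in inverse form: P = 132 + Q.
Pre-tax equilibrium: 146 - 2Q = 132 + Q gives Q* = 4.6667, P* = 136.6667.
A tax on sellers shifts supply up by 4: 146 - 2Q = 132 + Q + 4, so Q_t = 3.3333. Buyers pay P_b = 139.3333; sellers receive P_s = P_b - 4 = 135.3333.
The welfare triangle lost has base Q* - Q_t = 1.3333 and height t = 4, so DWL = (1/2)(1.3333)(4) = 2.6667.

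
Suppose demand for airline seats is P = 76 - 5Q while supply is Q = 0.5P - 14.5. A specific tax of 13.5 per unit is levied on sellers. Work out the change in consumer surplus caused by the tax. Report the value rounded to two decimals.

Rewriting supply in inverse form: P = 29 + 2Q.
Without the tax, 76 - 5Q = 29 + 2Q so Q* = 6.7143 and P* = 42.4286.
With the tax, sellers need 13.5 more per unit: 76 - 5Q = 29 + 2Q + 13.5, so Q_t = 4.7857. Buyers pay P_b = 52.0714; sellers receive P_s = P_b - 13.5 = 38.5714.
CS falls from (1/2)(6.7143)(33.5714) = 112.7041 to (1/2)(4.7857)(23.9286) = 57.2577, a change of -55.4464.

-55.45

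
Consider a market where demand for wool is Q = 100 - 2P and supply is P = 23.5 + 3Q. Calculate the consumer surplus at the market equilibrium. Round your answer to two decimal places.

Rewriting demand in inverse form: P = 50 - 0.5Q.
Equilibrium: 50 - 0.5Q = 23.5 + 3Q, so Q* = 7.5714 and P* = 46.2143.
CS is the area between the demand curve and P* from 0 to Q*: (1/2)(7.5714)(3.7857) = 14.3316.

14.33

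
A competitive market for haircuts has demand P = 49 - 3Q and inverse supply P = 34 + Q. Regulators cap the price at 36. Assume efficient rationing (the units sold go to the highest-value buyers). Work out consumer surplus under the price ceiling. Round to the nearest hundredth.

Without the control, 49 - 3Q = 34 + Q so Q* = 3.75 and P* = 37.75.
At the ceiling price 36, quantity supplied is (36 - 34)/1 = 2; supply is the short side, so Q = 2 trades at P = 36.
The demand price at Q = 2 is 43. CS is the trapezoid between demand and 36 over [0, 2]: (1/2)[(49 - 36) + (43 - 36)](2) = 20.

20.00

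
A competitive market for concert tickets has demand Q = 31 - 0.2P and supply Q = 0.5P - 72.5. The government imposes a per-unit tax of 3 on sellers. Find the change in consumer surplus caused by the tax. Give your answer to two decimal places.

-2.60

Rewriting demand in inverse form: P = 155 - 5Q.
Rewriting supply in inverse form: P = 145 + 2Q.
Without the tax, 155 - 5Q = 145 + 2Q so Q* = 1.4286 and P* = 147.8571.
With the tax, sellers need 3 more per unit: 155 - 5Q = 145 + 2Q + 3, so Q_t = 1. Buyers pay P_b = 150; sellers receive P_s = P_b - 3 = 147.
Consumers lose the trapezoid between P* and P_b out to Q_t plus the triangle from Q_t to Q*: change in CS = 2.5 - 5.102 = -2.602.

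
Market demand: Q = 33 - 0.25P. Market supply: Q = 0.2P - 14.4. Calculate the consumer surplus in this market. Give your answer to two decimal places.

Rewriting demand in inverse form: P = 132 - 4Q.
Rewriting supply in inverse form: P = 72 + 5Q.
Setting demand equal to supply, 60 = 9Q, so Q* = 6.6667 and P* = 105.3333.
CS is the area between the demand curve and P* from 0 to Q*: (1/2)(6.6667)(26.6667) = 88.8889.

88.89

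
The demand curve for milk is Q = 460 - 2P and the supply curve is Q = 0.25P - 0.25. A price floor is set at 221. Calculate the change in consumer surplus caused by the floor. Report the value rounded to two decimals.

Rewriting demand in inverse form: P = 230 - 0.5Q.
Rewriting supply in inverse form: P = 1 + 4Q.
Without the control, 230 - 0.5Q = 1 + 4Q so Q* = 50.8889 and P* = 204.5556.
At the floor price 221, quantity demanded is (230 - 221)/0.5 = 18; demand is the short side, so Q = 18 trades at P = 221.
CS goes from (1/2)(50.8889)(25.4444) = 647.4198 to 81 (computed as (230 - 221)(18) - (1/2)(0.5)(18)^2), a change of -566.4198.

-566.42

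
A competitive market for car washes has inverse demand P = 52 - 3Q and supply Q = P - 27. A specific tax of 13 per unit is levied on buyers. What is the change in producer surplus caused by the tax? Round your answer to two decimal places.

Rewriting supply in inverse form: P = 27 + Q.
Pre-tax equilibrium: 52 - 3Q = 27 + Q gives Q* = 6.25, P* = 33.25.
With the tax, buyers' net willingness to pay falls by 13: (52 - 13) - 3Q = 27 + Q, so Q_t = 3. Buyers pay P_b = 43; sellers receive P_s = P_b - 13 = 30.
Producers lose the trapezoid between P_s and P* out to Q_t plus the triangle from Q_t to Q*: change in PS = 4.5 - 19.5312 = -15.0312.

-15.03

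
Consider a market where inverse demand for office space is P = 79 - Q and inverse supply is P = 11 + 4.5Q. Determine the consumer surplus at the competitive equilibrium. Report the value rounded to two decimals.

76.43

Equilibrium: 79 - Q = 11 + 4.5Q, so Q* = 12.3636 and P* = 66.6364.
CS is the area between the demand curve and P* from 0 to Q*: (1/2)(12.3636)(12.3636) = 76.4298.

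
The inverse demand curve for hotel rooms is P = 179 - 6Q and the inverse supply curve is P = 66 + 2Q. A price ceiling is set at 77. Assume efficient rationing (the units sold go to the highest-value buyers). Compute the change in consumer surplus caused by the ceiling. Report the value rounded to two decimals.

Free-market equilibrium: 179 - 6Q = 66 + 2Q gives Q* = 14.125, P* = 94.25.
At the ceiling price 77, quantity supplied is (77 - 66)/2 = 5.5; supply is the short side, so Q = 5.5 trades at P = 77.
CS goes from (1/2)(14.125)(84.75) = 598.5469 to 470.25 (computed as (179 - 77)(5.5) - (1/2)(6)(5.5)^2), a change of -128.2969.

-128.30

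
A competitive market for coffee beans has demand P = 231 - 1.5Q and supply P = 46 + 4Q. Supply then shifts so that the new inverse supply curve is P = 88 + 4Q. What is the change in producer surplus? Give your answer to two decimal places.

Initial equilibrium: Q_0 = 33.6364, P_0 = 180.5455; CS_0 = (1/2)(33.6364)(50.4545) = 848.5537, PS_0 = (1/2)(33.6364)(134.5455) = 2262.8099.
New equilibrium: 231 - 1.5Q = 88 + 4Q gives Q_1 = 26, P_1 = 192; CS_1 = 507, PS_1 = 1352.
Change in producer surplus = 1352 - 2262.8099 = -910.8099.

-910.81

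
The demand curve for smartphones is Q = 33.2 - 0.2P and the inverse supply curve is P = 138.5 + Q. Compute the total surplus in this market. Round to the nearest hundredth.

Rewriting demand in inverse form: P = 166 - 5Q.
Equilibrium: 166 - 5Q = 138.5 + Q, so Q* = 4.5833 and P* = 143.0833.
CS = (1/2)(4.5833)(22.9167) = 52.5174 and PS = (1/2)(4.5833)(4.5833) = 10.5035, so total surplus = 63.0208.

63.02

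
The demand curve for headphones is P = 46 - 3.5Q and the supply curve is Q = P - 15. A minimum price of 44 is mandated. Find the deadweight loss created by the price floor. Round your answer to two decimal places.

89.80

Rewriting supply in inverse form: P = 15 + Q.
Without the control, 46 - 3.5Q = 15 + Q so Q* = 6.8889 and P* = 21.8889.
At the floor price 44, quantity demanded is (46 - 44)/3.5 = 0.5714; demand is the short side, so Q = 0.5714 trades at P = 44.
At Q = 0.5714 the demand price is 44 and the supply price is 15.5714. Deadweight loss is the triangle between the curves from 0.5714 to 6.8889: (1/2)(44 - 15.5714)(6.8889 - 0.5714) = 89.7982.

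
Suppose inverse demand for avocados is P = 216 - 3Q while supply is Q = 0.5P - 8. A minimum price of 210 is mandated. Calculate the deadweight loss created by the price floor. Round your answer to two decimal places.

Rewriting supply in inverse form: P = 16 + 2Q.
Free-market equilibrium: 216 - 3Q = 16 + 2Q gives Q* = 40, P* = 96.
At the floor price 210, quantity demanded is (216 - 210)/3 = 2; demand is the short side, so Q = 2 trades at P = 210.
The lost-trades triangle has base Q* - 2 = 38 and height equal to the gap between the curves at Q = 2, which is 210 - 20 = 190. DWL = (1/2)(38)(190) = 3610.

3610.00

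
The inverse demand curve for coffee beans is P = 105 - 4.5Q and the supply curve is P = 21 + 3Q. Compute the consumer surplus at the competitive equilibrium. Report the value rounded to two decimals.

Equilibrium: 105 - 4.5Q = 21 + 3Q, so Q* = 11.2 and P* = 54.6.
CS is the area between the demand curve and P* from 0 to Q*: (1/2)(11.2)(50.4) = 282.24.

282.24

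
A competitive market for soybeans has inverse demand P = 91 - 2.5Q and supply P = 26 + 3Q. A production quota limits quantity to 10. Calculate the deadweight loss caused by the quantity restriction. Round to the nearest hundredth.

Without the quota, 91 - 2.5Q = 26 + 3Q gives Q* = 11.8182.
At Q = 10 the demand price is 91 - 2.5(10) = 66 and the supply price is 26 + 3(10) = 56.
DWL = (1/2)(gap between curves at 10) x (Q* - 10) = (1/2)(10)(1.8182) = 9.0909.

9.09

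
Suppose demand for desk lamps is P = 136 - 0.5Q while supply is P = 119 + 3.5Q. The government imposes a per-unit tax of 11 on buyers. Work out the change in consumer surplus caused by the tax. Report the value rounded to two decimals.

Without the tax, 136 - 0.5Q = 119 + 3.5Q so Q* = 4.25 and P* = 133.875.
With the tax, buyers' net willingness to pay falls by 11: (136 - 11) - 0.5Q = 119 + 3.5Q, so Q_t = 1.5. Buyers pay P_b = 135.25; sellers receive P_s = P_b - 11 = 124.25.
CS falls from (1/2)(4.25)(2.125) = 4.5156 to (1/2)(1.5)(0.75) = 0.5625, a change of -3.9531.

-3.95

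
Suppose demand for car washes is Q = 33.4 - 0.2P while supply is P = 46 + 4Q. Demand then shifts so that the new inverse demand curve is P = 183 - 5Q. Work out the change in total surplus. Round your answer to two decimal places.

Rewriting demand in inverse form: P = 167 - 5Q.
Initial equilibrium: Q_0 = 13.4444, P_0 = 99.7778; CS_0 = (1/2)(13.4444)(67.2222) = 451.8827, PS_0 = (1/2)(13.4444)(53.7778) = 361.5062.
New equilibrium: 183 - 5Q = 46 + 4Q gives Q_1 = 15.2222, P_1 = 106.8889; CS_1 = 579.2901, PS_1 = 463.4321.
Change in total surplus = (579.2901 + 463.4321) - (451.8827 + 361.5062) = 229.3333.

229.33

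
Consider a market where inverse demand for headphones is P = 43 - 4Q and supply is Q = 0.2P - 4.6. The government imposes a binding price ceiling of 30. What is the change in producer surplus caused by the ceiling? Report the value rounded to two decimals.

Rewriting supply in inverse form: P = 23 + 5Q.
Without the control, 43 - 4Q = 23 + 5Q so Q* = 2.2222 and P* = 34.1111.
At P = 30, sellers supply (30 - 23)/5 = 1.4 while buyers want more, so the quantity traded is 1.4 at price 30.
PS goes from (1/2)(2.2222)(11.1111) = 12.3457 to 4.9 (computed as (30 - 23)(1.4) - (1/2)(5)(1.4)^2), a change of -7.4457.

-7.45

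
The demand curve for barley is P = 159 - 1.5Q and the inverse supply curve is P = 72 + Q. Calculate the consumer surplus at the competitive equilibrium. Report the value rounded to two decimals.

908.28

Set 159 - 1.5Q = 72 + Q, which gives 87 = 2.5Q, so Q* = 34.8 and P* = 159 - 1.5(34.8) = 106.8.
Consumer surplus is the triangle under demand above P*: (1/2)(34.8)(159 - 106.8) = (1/2)(34.8)(52.2) = 908.28.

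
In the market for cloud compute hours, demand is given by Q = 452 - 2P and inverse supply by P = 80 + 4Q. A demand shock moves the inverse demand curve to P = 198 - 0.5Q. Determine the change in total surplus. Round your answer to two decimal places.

Rewriting demand in inverse form: P = 226 - 0.5Q.
Initial equilibrium: Q_0 = 32.4444, P_0 = 209.7778; CS_0 = (1/2)(32.4444)(16.2222) = 263.1605, PS_0 = (1/2)(32.4444)(129.7778) = 2105.284.
New equilibrium: 198 - 0.5Q = 80 + 4Q gives Q_1 = 26.2222, P_1 = 184.8889; CS_1 = 171.9012, PS_1 = 1375.2099.
Change in total surplus = (171.9012 + 1375.2099) - (263.1605 + 2105.284) = -821.3333.

-821.33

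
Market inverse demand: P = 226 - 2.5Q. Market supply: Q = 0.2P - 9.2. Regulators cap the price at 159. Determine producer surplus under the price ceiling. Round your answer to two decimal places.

1276.90

Rewriting supply in inverse form: P = 46 + 5Q.
Free-market equilibrium: 226 - 2.5Q = 46 + 5Q gives Q* = 24, P* = 166.
At the ceiling price 159, quantity supplied is (159 - 46)/5 = 22.6; supply is the short side, so Q = 22.6 trades at P = 159.
PS is the triangle above supply below 159: (1/2)(22.6)(159 - 46) = 1276.9.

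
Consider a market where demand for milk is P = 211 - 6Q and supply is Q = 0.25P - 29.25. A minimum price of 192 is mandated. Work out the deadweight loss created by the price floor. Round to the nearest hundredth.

Rewriting supply in inverse form: P = 117 + 4Q.
Without the control, 211 - 6Q = 117 + 4Q so Q* = 9.4 and P* = 154.6.
At the floor price 192, quantity demanded is (211 - 192)/6 = 3.1667; demand is the short side, so Q = 3.1667 trades at P = 192.
At Q = 3.1667 the demand price is 192 and the supply price is 129.6667. Deadweight loss is the triangle between the curves from 3.1667 to 9.4: (1/2)(192 - 129.6667)(9.4 - 3.1667) = 194.2722.

194.27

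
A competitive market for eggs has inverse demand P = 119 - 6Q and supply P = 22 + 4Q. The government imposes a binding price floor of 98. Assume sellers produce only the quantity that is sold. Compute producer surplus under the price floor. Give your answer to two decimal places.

Without the control, 119 - 6Q = 22 + 4Q so Q* = 9.7 and P* = 60.8.
At the floor price 98, quantity demanded is (119 - 98)/6 = 3.5; demand is the short side, so Q = 3.5 trades at P = 98.
The supply price at Q = 3.5 is 36. PS is the trapezoid between 98 and supply over [0, 3.5]: (1/2)[(98 - 22) + (98 - 36)](3.5) = 241.5.

241.50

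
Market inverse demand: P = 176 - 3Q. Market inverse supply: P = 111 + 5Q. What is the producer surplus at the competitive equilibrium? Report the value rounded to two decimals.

165.04

Set 176 - 3Q = 111 + 5Q, which gives 65 = 8Q, so Q* = 8.125 and P* = 176 - 3(8.125) = 151.625.
Producer surplus is the triangle above supply below P*: (1/2)(8.125)(151.625 - 111) = (1/2)(8.125)(40.625) = 165.0391.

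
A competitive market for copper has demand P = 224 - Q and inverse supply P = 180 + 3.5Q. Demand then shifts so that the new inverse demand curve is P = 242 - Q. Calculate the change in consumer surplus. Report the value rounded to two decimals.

47.11

Initial equilibrium: Q_0 = 9.7778, P_0 = 214.2222; CS_0 = (1/2)(9.7778)(9.7778) = 47.8025, PS_0 = (1/2)(9.7778)(34.2222) = 167.3086.
New equilibrium: 242 - Q = 180 + 3.5Q gives Q_1 = 13.7778, P_1 = 228.2222; CS_1 = 94.9136, PS_1 = 332.1975.
Change in consumer surplus = 94.9136 - 47.8025 = 47.1111.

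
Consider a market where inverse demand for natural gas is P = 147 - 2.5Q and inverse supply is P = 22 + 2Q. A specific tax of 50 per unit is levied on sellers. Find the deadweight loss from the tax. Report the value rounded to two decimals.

Without the tax, 147 - 2.5Q = 22 + 2Q so Q* = 27.7778 and P* = 77.5556.
A tax on sellers shifts supply up by 50: 147 - 2.5Q = 22 + 2Q + 50, so Q_t = 16.6667. Buyers pay P_b = 105.3333; sellers receive P_s = P_b - 50 = 55.3333.
The welfare triangle lost has base Q* - Q_t = 11.1111 and height t = 50, so DWL = (1/2)(11.1111)(50) = 277.7778.

277.78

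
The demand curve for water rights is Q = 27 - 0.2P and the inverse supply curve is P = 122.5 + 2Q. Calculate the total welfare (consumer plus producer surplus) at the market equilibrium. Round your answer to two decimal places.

11.16

Rewriting demand in inverse form: P = 135 - 5Q.
Setting demand equal to supply, 12.5 = 7Q, so Q* = 1.7857 and P* = 126.0714.
CS = (1/2)(1.7857)(8.9286) = 7.9719 and PS = (1/2)(1.7857)(3.5714) = 3.1888, so total surplus = 11.1607.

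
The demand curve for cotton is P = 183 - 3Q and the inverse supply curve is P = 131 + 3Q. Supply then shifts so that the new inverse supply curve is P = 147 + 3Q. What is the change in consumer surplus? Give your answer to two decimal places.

Initial equilibrium: Q_0 = 8.6667, P_0 = 157; CS_0 = (1/2)(8.6667)(26) = 112.6667, PS_0 = (1/2)(8.6667)(26) = 112.6667.
New equilibrium: 183 - 3Q = 147 + 3Q gives Q_1 = 6, P_1 = 165; CS_1 = 54, PS_1 = 54.
Change in consumer surplus = 54 - 112.6667 = -58.6667.

-58.67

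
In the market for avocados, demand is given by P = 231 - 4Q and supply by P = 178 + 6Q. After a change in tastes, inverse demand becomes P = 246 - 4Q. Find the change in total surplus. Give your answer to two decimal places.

90.75

Initial equilibrium: Q_0 = 5.3, P_0 = 209.8; CS_0 = (1/2)(5.3)(21.2) = 56.18, PS_0 = (1/2)(5.3)(31.8) = 84.27.
New equilibrium: 246 - 4Q = 178 + 6Q gives Q_1 = 6.8, P_1 = 218.8; CS_1 = 92.48, PS_1 = 138.72.
Change in total surplus = (92.48 + 138.72) - (56.18 + 84.27) = 90.75.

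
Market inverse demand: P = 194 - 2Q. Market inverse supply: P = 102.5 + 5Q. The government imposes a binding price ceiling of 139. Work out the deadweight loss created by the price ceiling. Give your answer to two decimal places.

Free-market equilibrium: 194 - 2Q = 102.5 + 5Q gives Q* = 13.0714, P* = 167.8571.
At P = 139, sellers supply (139 - 102.5)/5 = 7.3 while buyers want more, so the quantity traded is 7.3 at price 139.
At Q = 7.3 the demand price is 179.4 and the supply price is 139. Deadweight loss is the triangle between the curves from 7.3 to 13.0714: (1/2)(179.4 - 139)(13.0714 - 7.3) = 116.5829.

116.58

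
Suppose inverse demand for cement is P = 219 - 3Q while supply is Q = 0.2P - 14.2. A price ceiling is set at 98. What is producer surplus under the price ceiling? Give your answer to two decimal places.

72.90

Rewriting supply in inverse form: P = 71 + 5Q.
Without the control, 219 - 3Q = 71 + 5Q so Q* = 18.5 and P* = 163.5.
At P = 98, sellers supply (98 - 71)/5 = 5.4 while buyers want more, so the quantity traded is 5.4 at price 98.
PS is the triangle above supply below 98: (1/2)(5.4)(98 - 71) = 72.9.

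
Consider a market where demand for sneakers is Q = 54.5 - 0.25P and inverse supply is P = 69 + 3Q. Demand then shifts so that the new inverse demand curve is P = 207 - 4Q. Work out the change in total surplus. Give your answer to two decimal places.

-225.50

Rewriting demand in inverse form: P = 218 - 4Q.
Initial equilibrium: Q_0 = 21.2857, P_0 = 132.8571; CS_0 = (1/2)(21.2857)(85.1429) = 906.1633, PS_0 = (1/2)(21.2857)(63.8571) = 679.6224.
New equilibrium: 207 - 4Q = 69 + 3Q gives Q_1 = 19.7143, P_1 = 128.1429; CS_1 = 777.3061, PS_1 = 582.9796.
Change in total surplus = (777.3061 + 582.9796) - (906.1633 + 679.6224) = -225.5.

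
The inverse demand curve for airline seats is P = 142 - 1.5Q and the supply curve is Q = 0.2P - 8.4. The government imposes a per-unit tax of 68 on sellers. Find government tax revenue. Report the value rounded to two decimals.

Rewriting supply in inverse form: P = 42 + 5Q.
Pre-tax equilibrium: 142 - 1.5Q = 42 + 5Q gives Q* = 15.3846, P* = 118.9231.
With the tax, sellers need 68 more per unit: 142 - 1.5Q = 42 + 5Q + 68, so Q_t = 4.9231. Buyers pay P_b = 134.6154; sellers receive P_s = P_b - 68 = 66.6154.
Tax revenue = t x Q_t = 68 x 4.9231 = 334.7692.

334.77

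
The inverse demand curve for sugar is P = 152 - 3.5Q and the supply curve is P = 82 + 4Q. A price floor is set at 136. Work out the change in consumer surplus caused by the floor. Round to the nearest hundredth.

-115.87

Free-market equilibrium: 152 - 3.5Q = 82 + 4Q gives Q* = 9.3333, P* = 119.3333.
At P = 136, buyers demand (152 - 136)/3.5 = 4.5714 while sellers would supply more, so the quantity traded is 4.5714 at price 136.
CS goes from (1/2)(9.3333)(32.6667) = 152.4444 to 36.5714 (computed as (152 - 136)(4.5714) - (1/2)(3.5)(4.5714)^2), a change of -115.873.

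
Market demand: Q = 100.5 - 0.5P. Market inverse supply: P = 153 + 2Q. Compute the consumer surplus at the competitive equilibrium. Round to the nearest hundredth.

144.00

Rewriting demand in inverse form: P = 201 - 2Q.
Set 201 - 2Q = 153 + 2Q, which gives 48 = 4Q, so Q* = 12 and P* = 201 - 2(12) = 177.
Consumer surplus is the triangle under demand above P*: (1/2)(12)(201 - 177) = (1/2)(12)(24) = 144.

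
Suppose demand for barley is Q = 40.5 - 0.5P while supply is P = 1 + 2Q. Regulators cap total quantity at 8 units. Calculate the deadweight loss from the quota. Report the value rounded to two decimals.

Rewriting demand in inverse form: P = 81 - 2Q.
Unrestricted equilibrium: Q* = (81 - 1)/(2 + 2) = 20.
At Q = 8 the demand price is 81 - 2(8) = 65 and the supply price is 1 + 2(8) = 17.
Deadweight loss is the triangle between the curves from 8 to 20: (1/2)(65 - 17)(20 - 8) = 288.

288.00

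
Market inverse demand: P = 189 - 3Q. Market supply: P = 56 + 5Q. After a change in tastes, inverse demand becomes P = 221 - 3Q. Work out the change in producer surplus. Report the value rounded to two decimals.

Initial equilibrium: Q_0 = 16.625, P_0 = 139.125; CS_0 = (1/2)(16.625)(49.875) = 414.5859, PS_0 = (1/2)(16.625)(83.125) = 690.9766.
New equilibrium: 221 - 3Q = 56 + 5Q gives Q_1 = 20.625, P_1 = 159.125; CS_1 = 638.0859, PS_1 = 1063.4766.
Change in producer surplus = 1063.4766 - 690.9766 = 372.5.

372.50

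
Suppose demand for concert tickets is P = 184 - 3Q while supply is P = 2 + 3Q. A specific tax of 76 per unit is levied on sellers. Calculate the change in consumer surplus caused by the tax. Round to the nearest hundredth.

Pre-tax equilibrium: 184 - 3Q = 2 + 3Q gives Q* = 30.3333, P* = 93.
With the tax, sellers need 76 more per unit: 184 - 3Q = 2 + 3Q + 76, so Q_t = 17.6667. Buyers pay P_b = 131; sellers receive P_s = P_b - 76 = 55.
Consumers lose the trapezoid between P* and P_b out to Q_t plus the triangle from Q_t to Q*: change in CS = 468.1667 - 1380.1667 = -912.

-912.00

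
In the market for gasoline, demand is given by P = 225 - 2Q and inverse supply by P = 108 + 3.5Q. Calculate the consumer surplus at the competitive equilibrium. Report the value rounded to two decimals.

Setting demand equal to supply, 117 = 5.5Q, so Q* = 21.2727 and P* = 182.4545.
Consumer surplus is the triangle under demand above P*: (1/2)(21.2727)(225 - 182.4545) = (1/2)(21.2727)(42.5455) = 452.5289.

452.53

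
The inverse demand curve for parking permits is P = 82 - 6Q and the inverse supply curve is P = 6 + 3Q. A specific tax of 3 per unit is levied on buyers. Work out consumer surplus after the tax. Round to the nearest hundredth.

197.37

Pre-tax equilibrium: 82 - 6Q = 6 + 3Q gives Q* = 8.4444, P* = 31.3333.
A tax on buyers shifts demand down by 3: (82 - 3) - 6Q = 6 + 3Q, so Q_t = 8.1111. Buyers pay P_b = 33.3333; sellers receive P_s = P_b - 3 = 30.3333.
Consumer surplus is the triangle under demand above P_b: (1/2)(8.1111)(82 - 33.3333) = 197.3704.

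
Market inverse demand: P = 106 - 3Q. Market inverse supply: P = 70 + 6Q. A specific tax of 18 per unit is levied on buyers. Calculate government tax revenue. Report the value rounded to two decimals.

Pre-tax equilibrium: 106 - 3Q = 70 + 6Q gives Q* = 4, P* = 94.
A tax on buyers shifts demand down by 18: (106 - 18) - 3Q = 70 + 6Q, so Q_t = 2. Buyers pay P_b = 100; sellers receive P_s = P_b - 18 = 82.
Revenue is the tax times quantity traded: 18 x 2 = 36.

36.00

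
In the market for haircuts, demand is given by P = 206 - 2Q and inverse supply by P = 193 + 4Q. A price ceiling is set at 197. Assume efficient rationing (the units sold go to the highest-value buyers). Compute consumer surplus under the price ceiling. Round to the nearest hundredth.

Free-market equilibrium: 206 - 2Q = 193 + 4Q gives Q* = 2.1667, P* = 201.6667.
At P = 197, sellers supply (197 - 193)/4 = 1 while buyers want more, so the quantity traded is 1 at price 197.
The demand price at Q = 1 is 204. CS is the trapezoid between demand and 197 over [0, 1]: (1/2)[(206 - 197) + (204 - 197)](1) = 8.

8.00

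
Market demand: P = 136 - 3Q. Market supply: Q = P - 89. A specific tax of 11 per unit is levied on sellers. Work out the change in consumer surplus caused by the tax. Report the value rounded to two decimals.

-85.59

Rewriting supply in inverse form: P = 89 + Q.
Without the tax, 136 - 3Q = 89 + Q so Q* = 11.75 and P* = 100.75.
A tax on sellers shifts supply up by 11: 136 - 3Q = 89 + Q + 11, so Q_t = 9. Buyers pay P_b = 109; sellers receive P_s = P_b - 11 = 98.
CS falls from (1/2)(11.75)(35.25) = 207.0938 to (1/2)(9)(27) = 121.5, a change of -85.5938.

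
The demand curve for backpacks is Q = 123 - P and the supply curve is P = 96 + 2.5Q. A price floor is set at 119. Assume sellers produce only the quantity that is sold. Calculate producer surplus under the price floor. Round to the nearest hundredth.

72.00

Rewriting demand in inverse form: P = 123 - Q.
Without the control, 123 - Q = 96 + 2.5Q so Q* = 7.7143 and P* = 115.2857.
At P = 119, buyers demand (123 - 119)/1 = 4 while sellers would supply more, so the quantity traded is 4 at price 119.
The supply price at Q = 4 is 106. PS is the trapezoid between 119 and supply over [0, 4]: (1/2)[(119 - 96) + (119 - 106)](4) = 72.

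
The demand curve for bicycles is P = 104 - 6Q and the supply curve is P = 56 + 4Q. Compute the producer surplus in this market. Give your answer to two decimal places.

46.08

Setting demand equal to supply, 48 = 10Q, so Q* = 4.8 and P* = 75.2.
The supply curve's price intercept is 56, so PS = (1/2)(Q*)(P* - 56) = (1/2)(4.8)(19.2) = 46.08.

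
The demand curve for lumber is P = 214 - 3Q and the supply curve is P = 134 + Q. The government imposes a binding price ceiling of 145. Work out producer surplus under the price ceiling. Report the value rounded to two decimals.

Free-market equilibrium: 214 - 3Q = 134 + Q gives Q* = 20, P* = 154.
At P = 145, sellers supply (145 - 134)/1 = 11 while buyers want more, so the quantity traded is 11 at price 145.
PS is the triangle above supply below 145: (1/2)(11)(145 - 134) = 60.5.

60.50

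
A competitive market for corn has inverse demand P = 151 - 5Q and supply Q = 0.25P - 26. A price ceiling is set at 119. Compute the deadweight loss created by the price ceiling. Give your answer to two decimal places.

9.75

Rewriting supply in inverse form: P = 104 + 4Q.
Free-market equilibrium: 151 - 5Q = 104 + 4Q gives Q* = 5.2222, P* = 124.8889.
At P = 119, sellers supply (119 - 104)/4 = 3.75 while buyers want more, so the quantity traded is 3.75 at price 119.
The lost-trades triangle has base Q* - 3.75 = 1.4722 and height equal to the gap between the curves at Q = 3.75, which is 132.25 - 119 = 13.25. DWL = (1/2)(1.4722)(13.25) = 9.7535.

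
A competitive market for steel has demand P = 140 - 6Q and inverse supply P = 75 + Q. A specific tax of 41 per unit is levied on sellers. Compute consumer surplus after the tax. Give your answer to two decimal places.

Pre-tax equilibrium: 140 - 6Q = 75 + Q gives Q* = 9.2857, P* = 84.2857.
With the tax, sellers need 41 more per unit: 140 - 6Q = 75 + Q + 41, so Q_t = 3.4286. Buyers pay P_b = 119.4286; sellers receive P_s = P_b - 41 = 78.4286.
Consumer surplus is the triangle under demand above P_b: (1/2)(3.4286)(140 - 119.4286) = 35.2653.

35.27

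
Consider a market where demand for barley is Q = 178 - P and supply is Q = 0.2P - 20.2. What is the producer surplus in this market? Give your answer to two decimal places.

411.74

Rewriting demand in inverse form: P = 178 - Q.
Rewriting supply in inverse form: P = 101 + 5Q.
Equilibrium: 178 - Q = 101 + 5Q, so Q* = 12.8333 and P* = 165.1667.
Producer surplus is the triangle above supply below P*: (1/2)(12.8333)(165.1667 - 101) = (1/2)(12.8333)(64.1667) = 411.7361.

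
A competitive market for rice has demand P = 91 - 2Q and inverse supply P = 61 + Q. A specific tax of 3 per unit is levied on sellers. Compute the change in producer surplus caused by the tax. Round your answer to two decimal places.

Without the tax, 91 - 2Q = 61 + Q so Q* = 10 and P* = 71.
A tax on sellers shifts supply up by 3: 91 - 2Q = 61 + Q + 3, so Q_t = 9. Buyers pay P_b = 73; sellers receive P_s = P_b - 3 = 70.
Producers lose the trapezoid between P_s and P* out to Q_t plus the triangle from Q_t to Q*: change in PS = 40.5 - 50 = -9.5.

-9.50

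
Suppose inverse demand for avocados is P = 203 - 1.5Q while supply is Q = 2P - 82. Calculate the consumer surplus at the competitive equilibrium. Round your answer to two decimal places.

Rewriting supply in inverse form: P = 41 + 0.5Q.
Setting demand equal to supply, 162 = 2Q, so Q* = 81 and P* = 81.5.
Consumer surplus is the triangle under demand above P*: (1/2)(81)(203 - 81.5) = (1/2)(81)(121.5) = 4920.75.

4920.75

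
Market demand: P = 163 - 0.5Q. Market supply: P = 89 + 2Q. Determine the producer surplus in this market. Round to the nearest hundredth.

Equilibrium: 163 - 0.5Q = 89 + 2Q, so Q* = 29.6 and P* = 148.2.
Producer surplus is the triangle above supply below P*: (1/2)(29.6)(148.2 - 89) = (1/2)(29.6)(59.2) = 876.16.

876.16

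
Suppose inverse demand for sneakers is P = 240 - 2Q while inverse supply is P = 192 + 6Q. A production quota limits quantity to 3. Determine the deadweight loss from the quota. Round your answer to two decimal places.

36.00

Unrestricted equilibrium: Q* = (240 - 192)/(2 + 6) = 6.
At Q = 3 the demand price is 240 - 2(3) = 234 and the supply price is 192 + 6(3) = 210.
Deadweight loss is the triangle between the curves from 3 to 6: (1/2)(234 - 210)(6 - 3) = 36.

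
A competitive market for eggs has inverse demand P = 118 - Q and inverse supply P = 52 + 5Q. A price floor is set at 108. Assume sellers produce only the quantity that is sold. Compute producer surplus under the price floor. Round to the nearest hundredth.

310.00

Without the control, 118 - Q = 52 + 5Q so Q* = 11 and P* = 107.
At the floor price 108, quantity demanded is (118 - 108)/1 = 10; demand is the short side, so Q = 10 trades at P = 108.
The supply price at Q = 10 is 102. PS is the trapezoid between 108 and supply over [0, 10]: (1/2)[(108 - 52) + (108 - 102)](10) = 310.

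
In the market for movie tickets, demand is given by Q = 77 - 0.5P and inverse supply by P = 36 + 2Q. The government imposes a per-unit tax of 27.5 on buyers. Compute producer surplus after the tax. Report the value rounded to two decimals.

511.89

Rewriting demand in inverse form: P = 154 - 2Q.
Pre-tax equilibrium: 154 - 2Q = 36 + 2Q gives Q* = 29.5, P* = 95.
With the tax, buyers' net willingness to pay falls by 27.5: (154 - 27.5) - 2Q = 36 + 2Q, so Q_t = 22.625. Buyers pay P_b = 108.75; sellers receive P_s = P_b - 27.5 = 81.25.
PS = (1/2)(Q_t)(P_s - 36) = (1/2)(22.625)(45.25) = 511.8906.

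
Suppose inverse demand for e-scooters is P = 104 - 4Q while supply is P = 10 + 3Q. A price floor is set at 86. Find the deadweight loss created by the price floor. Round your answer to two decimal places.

279.02

Without the control, 104 - 4Q = 10 + 3Q so Q* = 13.4286 and P* = 50.2857.
At P = 86, buyers demand (104 - 86)/4 = 4.5 while sellers would supply more, so the quantity traded is 4.5 at price 86.
The lost-trades triangle has base Q* - 4.5 = 8.9286 and height equal to the gap between the curves at Q = 4.5, which is 86 - 23.5 = 62.5. DWL = (1/2)(8.9286)(62.5) = 279.0179.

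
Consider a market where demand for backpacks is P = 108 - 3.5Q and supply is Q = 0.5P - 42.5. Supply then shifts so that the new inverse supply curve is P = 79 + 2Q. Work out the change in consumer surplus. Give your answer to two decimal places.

Rewriting supply in inverse form: P = 85 + 2Q.
Initial equilibrium: Q_0 = 4.1818, P_0 = 93.3636; CS_0 = (1/2)(4.1818)(14.6364) = 30.6033, PS_0 = (1/2)(4.1818)(8.3636) = 17.4876.
New equilibrium: 108 - 3.5Q = 79 + 2Q gives Q_1 = 5.2727, P_1 = 89.5455; CS_1 = 48.6529, PS_1 = 27.8017.
Change in consumer surplus = 48.6529 - 30.6033 = 18.0496.

18.05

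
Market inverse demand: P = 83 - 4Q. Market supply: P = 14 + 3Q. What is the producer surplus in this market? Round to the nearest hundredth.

145.74

Set 83 - 4Q = 14 + 3Q, which gives 69 = 7Q, so Q* = 9.8571 and P* = 83 - 4(9.8571) = 43.5714.
The supply curve's price intercept is 14, so PS = (1/2)(Q*)(P* - 14) = (1/2)(9.8571)(29.5714) = 145.7449.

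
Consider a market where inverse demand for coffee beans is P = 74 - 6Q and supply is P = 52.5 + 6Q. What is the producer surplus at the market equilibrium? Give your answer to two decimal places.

Setting demand equal to supply, 21.5 = 12Q, so Q* = 1.7917 and P* = 63.25.
PS is the area between P* and the supply curve from 0 to Q*: (1/2)(1.7917)(10.75) = 9.6302.

9.63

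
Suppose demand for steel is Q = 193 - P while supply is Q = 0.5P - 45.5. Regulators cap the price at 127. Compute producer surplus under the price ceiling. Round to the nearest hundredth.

Rewriting demand in inverse form: P = 193 - Q.
Rewriting supply in inverse form: P = 91 + 2Q.
Free-market equilibrium: 193 - Q = 91 + 2Q gives Q* = 34, P* = 159.
At the ceiling price 127, quantity supplied is (127 - 91)/2 = 18; supply is the short side, so Q = 18 trades at P = 127.
PS is the triangle above supply below 127: (1/2)(18)(127 - 91) = 324.

324.00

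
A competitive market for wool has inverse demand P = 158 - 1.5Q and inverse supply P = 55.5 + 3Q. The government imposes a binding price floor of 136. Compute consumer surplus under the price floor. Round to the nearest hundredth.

161.33

Free-market equilibrium: 158 - 1.5Q = 55.5 + 3Q gives Q* = 22.7778, P* = 123.8333.
At the floor price 136, quantity demanded is (158 - 136)/1.5 = 14.6667; demand is the short side, so Q = 14.6667 trades at P = 136.
CS is the triangle under demand above 136: (1/2)(14.6667)(158 - 136) = 161.3333.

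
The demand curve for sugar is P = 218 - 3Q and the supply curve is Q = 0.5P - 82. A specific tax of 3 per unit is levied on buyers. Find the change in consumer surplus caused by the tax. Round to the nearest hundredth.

-18.90

Rewriting supply in inverse form: P = 164 + 2Q.
Pre-tax equilibrium: 218 - 3Q = 164 + 2Q gives Q* = 10.8, P* = 185.6.
A tax on buyers shifts demand down by 3: (218 - 3) - 3Q = 164 + 2Q, so Q_t = 10.2. Buyers pay P_b = 187.4; sellers receive P_s = P_b - 3 = 184.4.
CS falls from (1/2)(10.8)(32.4) = 174.96 to (1/2)(10.2)(30.6) = 156.06, a change of -18.9.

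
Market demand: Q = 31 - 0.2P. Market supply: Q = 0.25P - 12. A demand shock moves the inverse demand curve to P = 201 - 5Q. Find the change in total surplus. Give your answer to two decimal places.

Rewriting demand in inverse form: P = 155 - 5Q.
Rewriting supply in inverse form: P = 48 + 4Q.
Initial equilibrium: Q_0 = 11.8889, P_0 = 95.5556; CS_0 = (1/2)(11.8889)(59.4444) = 353.3642, PS_0 = (1/2)(11.8889)(47.5556) = 282.6914.
New equilibrium: 201 - 5Q = 48 + 4Q gives Q_1 = 17, P_1 = 116; CS_1 = 722.5, PS_1 = 578.
Change in total surplus = (722.5 + 578) - (353.3642 + 282.6914) = 664.4444.

664.44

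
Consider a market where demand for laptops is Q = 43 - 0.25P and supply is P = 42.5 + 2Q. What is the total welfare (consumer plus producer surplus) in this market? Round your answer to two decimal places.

Rewriting demand in inverse form: P = 172 - 4Q.
Equilibrium: 172 - 4Q = 42.5 + 2Q, so Q* = 21.5833 and P* = 85.6667.
Total surplus is the full triangle between the curves from 0 to Q*: (1/2)(21.5833)(172 - 42.5) = 1397.5208.

1397.52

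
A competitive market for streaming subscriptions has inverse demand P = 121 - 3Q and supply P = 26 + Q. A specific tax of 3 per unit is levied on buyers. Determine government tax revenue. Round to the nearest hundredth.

69.00

Pre-tax equilibrium: 121 - 3Q = 26 + Q gives Q* = 23.75, P* = 49.75.
A tax on buyers shifts demand down by 3: (121 - 3) - 3Q = 26 + Q, so Q_t = 23. Buyers pay P_b = 52; sellers receive P_s = P_b - 3 = 49.
Revenue is the tax times quantity traded: 3 x 23 = 69.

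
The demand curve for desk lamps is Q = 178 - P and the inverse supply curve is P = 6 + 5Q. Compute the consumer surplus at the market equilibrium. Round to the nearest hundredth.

410.89

Rewriting demand in inverse form: P = 178 - Q.
Setting demand equal to supply, 172 = 6Q, so Q* = 28.6667 and P* = 149.3333.
The demand choke price is 178, so CS = (1/2)(Q*)(178 - P*) = (1/2)(28.6667)(28.6667) = 410.8889.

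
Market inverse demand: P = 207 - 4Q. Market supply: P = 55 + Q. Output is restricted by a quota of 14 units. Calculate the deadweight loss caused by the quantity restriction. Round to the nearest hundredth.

Without the quota, 207 - 4Q = 55 + Q gives Q* = 30.4.
At Q = 14 the demand price is 207 - 4(14) = 151 and the supply price is 55 + (14) = 69.
DWL = (1/2)(gap between curves at 14) x (Q* - 14) = (1/2)(82)(16.4) = 672.4.

672.40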